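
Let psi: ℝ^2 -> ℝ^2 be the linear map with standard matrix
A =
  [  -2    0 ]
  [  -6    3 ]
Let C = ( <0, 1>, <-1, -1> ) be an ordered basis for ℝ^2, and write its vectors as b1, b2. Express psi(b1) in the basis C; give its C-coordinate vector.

<3, 0>

Compute psi(b1) = A b1 = <0, 3> in standard coordinates.
Then write this in C-coordinates: solve for y in y_1 b1 + y_2 b2 = <0, 3>.
This gives y = <3, 0>, which is column 1 of [psi]_C.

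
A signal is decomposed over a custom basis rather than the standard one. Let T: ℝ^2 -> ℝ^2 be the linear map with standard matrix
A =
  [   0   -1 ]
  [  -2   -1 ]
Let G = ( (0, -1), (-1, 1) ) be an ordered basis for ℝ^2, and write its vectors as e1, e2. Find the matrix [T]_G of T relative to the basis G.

[[-2, 0], [-1, 1]]

The j-th column of [T]_G is [T(ej)]_G.
T(e1) = A e1 = (1, 1) = -2e1 - e2, so column 1 is (-2, -1).
Repeating for e2 and assembling the columns gives [[-2, 0], [-1, 1]].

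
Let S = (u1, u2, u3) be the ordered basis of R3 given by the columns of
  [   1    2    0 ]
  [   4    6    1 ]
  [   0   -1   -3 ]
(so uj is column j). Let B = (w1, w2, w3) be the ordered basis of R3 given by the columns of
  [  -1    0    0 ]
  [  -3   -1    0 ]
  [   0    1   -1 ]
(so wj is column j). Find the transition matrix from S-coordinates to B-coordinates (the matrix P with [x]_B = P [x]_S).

Column j of P is [uj]_B, since P maps S-coordinates to B-coordinates.
Expressing u1 in B: u1 = -w1 - w2 - w3, so column 1 of P is (-1, -1, -1).
Doing the same for each uj gives P = [[-1, -2, 0], [-1, 0, -1], [-1, 1, 2]].

[[-1, -2, 0], [-1, 0, -1], [-1, 1, 2]]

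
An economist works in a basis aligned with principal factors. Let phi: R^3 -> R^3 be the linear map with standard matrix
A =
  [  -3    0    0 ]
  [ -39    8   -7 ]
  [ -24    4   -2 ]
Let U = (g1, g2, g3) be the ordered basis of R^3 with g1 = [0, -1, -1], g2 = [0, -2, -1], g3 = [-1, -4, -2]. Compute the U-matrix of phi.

With P the matrix whose columns are g1, ..., g3, [phi]_U = P^(-1) A P.
Column by column: phi(g1) = A g1 = [0, -1, -2]; its U-coordinates [3, -1, 0] give column 1.
Continuing for each basis vector yields [phi]_U = [[3, 3, -3], [-1, 3, -3], [0, 0, -3]].

[[3, 3, -3], [-1, 3, -3], [0, 0, -3]]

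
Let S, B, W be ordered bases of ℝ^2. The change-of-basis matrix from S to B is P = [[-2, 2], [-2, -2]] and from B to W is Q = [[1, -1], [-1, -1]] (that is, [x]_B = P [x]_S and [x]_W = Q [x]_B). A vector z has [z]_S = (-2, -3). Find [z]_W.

(-12, -8)

Apply P to get B-coordinates (-2, 10), then Q to get W-coordinates.
The result is [z]_W = (-12, -8).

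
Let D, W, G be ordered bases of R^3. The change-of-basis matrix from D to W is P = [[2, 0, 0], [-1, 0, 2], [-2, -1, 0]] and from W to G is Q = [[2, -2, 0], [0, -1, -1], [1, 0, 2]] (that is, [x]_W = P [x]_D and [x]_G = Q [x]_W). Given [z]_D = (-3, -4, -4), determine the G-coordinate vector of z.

(-2, -5, 14)

Composing the changes, [z]_G = Q P [z]_D.
Q P = [[6, 0, -4], [3, 1, -2], [-2, -2, 0]]; applying this to (-3, -4, -4) gives (-2, -5, 14).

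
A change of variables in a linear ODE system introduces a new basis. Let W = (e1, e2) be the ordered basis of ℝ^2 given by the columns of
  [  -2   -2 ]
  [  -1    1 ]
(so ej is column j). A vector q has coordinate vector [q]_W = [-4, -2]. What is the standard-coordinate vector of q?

By definition q = -4e1 - 2e2.
Summing componentwise gives [12, 2].

[12, 2]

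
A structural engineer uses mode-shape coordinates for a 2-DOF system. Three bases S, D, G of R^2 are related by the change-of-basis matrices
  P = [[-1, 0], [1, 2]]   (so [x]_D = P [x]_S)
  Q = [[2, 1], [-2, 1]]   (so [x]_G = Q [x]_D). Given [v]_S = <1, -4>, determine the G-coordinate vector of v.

<-9, -5>

Apply P to get D-coordinates <-1, -7>, then Q to get G-coordinates.
The result is [v]_G = <-9, -5>.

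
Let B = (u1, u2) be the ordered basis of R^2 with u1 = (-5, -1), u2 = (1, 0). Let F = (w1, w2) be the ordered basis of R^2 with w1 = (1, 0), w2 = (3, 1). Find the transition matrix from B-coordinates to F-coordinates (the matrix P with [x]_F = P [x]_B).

Let M have columns uj and N have columns wj. Then for every x, N [x]_F = x = M [x]_B, so P = N^(-1) M.
Since det N = 1, N^(-1) has integer entries; multiplying gives P = [[-2, 1], [-1, 0]].

[[-2, 1], [-1, 0]]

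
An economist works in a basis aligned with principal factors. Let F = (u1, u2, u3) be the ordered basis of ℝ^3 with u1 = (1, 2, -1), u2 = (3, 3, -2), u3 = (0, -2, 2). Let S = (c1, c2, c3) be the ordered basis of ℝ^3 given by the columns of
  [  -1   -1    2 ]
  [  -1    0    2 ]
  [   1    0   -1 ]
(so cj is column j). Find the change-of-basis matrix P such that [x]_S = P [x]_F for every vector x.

[[0, -1, 2], [1, 0, -2], [1, 1, 0]]

Column j of P is [uj]_S, since P maps F-coordinates to S-coordinates.
Expressing u1 in S: u1 = 0·c1 + c2 + c3, so column 1 of P is (0, 1, 1).
Doing the same for each uj gives P = [[0, -1, 2], [1, 0, -2], [1, 1, 0]].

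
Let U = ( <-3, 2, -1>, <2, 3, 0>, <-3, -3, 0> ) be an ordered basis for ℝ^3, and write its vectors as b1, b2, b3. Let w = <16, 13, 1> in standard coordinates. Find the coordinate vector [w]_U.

<-1, 2, -3>

We seek scalars with c_1 b1 + ... + c_3 b3 = w; equivalently solve M c = w where the columns of M are b1, ..., b3.
Solving this 3x3 system gives c = (-1, 2, -3).
Check: -b1 + 2b2 - 3b3 = <16, 13, 1>.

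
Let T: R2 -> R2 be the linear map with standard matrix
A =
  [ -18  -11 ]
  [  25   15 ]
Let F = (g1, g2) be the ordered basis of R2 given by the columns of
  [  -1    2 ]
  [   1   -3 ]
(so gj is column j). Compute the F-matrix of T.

[[-1, -1], [3, -2]]

Let P have columns g1, g2. Then [T]_F = P^(-1) A P.
Here det P = 1, so P^(-1) is integer; computing A P first and then P^(-1)(A P) gives [[-1, -1], [3, -2]].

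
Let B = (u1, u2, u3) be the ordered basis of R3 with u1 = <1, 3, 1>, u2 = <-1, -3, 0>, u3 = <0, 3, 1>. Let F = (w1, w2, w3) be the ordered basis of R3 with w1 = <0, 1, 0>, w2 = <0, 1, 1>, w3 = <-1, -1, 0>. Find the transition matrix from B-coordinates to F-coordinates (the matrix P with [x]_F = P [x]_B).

Take x = uj: its B-coordinates are the j-th standard unit vector, so P e_j — column j of P — equals [uj]_F.
u1 = w1 + w2 - w3, giving column 1 = <1, 1, -1>; repeating for each j gives P = [[1, -2, 2], [1, 0, 1], [-1, 1, 0]].

[[1, -2, 2], [1, 0, 1], [-1, 1, 0]]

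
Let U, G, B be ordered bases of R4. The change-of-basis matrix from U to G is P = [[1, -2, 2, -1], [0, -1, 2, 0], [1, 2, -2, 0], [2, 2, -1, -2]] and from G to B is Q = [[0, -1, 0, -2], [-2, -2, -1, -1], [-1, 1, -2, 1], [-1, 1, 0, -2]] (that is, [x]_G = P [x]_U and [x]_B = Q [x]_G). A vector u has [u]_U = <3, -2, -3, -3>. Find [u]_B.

<-18, -16, -7, -30>

First [u]_G = P [u]_U = <4, -4, 5, 11>.
Then [u]_B = Q [u]_G = <-18, -16, -7, -30>.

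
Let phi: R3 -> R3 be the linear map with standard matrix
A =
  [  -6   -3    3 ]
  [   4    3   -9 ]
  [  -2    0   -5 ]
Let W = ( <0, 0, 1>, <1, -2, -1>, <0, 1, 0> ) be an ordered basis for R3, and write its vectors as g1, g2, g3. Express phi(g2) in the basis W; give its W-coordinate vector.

<0, -3, 1>

Column 2 of [phi]_W is the W-coordinate vector of phi(g2).
In standard coordinates phi(g2) = A g2 = <-3, 7, 3>.
Converting to W: <-3, 7, 3> = 0·g1 - 3g2 + g3, so the coordinate vector is <0, -3, 1>.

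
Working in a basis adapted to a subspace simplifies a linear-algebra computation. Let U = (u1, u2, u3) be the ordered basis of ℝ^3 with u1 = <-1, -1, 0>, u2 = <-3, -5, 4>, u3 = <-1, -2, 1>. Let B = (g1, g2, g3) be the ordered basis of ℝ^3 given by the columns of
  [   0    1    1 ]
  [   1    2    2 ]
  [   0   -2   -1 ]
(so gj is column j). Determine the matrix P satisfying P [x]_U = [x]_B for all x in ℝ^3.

[[1, 1, 0], [1, -1, 0], [-2, -2, -1]]

Column j of P is [uj]_B, since P maps U-coordinates to B-coordinates.
Expressing u1 in B: u1 = g1 + g2 - 2g3, so column 1 of P is <1, 1, -2>.
Doing the same for each uj gives P = [[1, 1, 0], [1, -1, 0], [-2, -2, -1]].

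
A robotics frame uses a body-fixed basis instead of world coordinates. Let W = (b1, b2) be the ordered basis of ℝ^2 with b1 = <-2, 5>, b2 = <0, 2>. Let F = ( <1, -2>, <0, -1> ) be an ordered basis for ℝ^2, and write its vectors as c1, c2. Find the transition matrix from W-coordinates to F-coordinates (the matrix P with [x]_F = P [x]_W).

[[-2, 0], [-1, -2]]

Let M have columns bj and N have columns cj. Then for every x, N [x]_F = x = M [x]_W, so P = N^(-1) M.
Since det N = -1, N^(-1) has integer entries; multiplying gives P = [[-2, 0], [-1, -2]].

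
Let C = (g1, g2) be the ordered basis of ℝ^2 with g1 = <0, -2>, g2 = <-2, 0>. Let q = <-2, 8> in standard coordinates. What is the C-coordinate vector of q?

<-4, 1>

We seek scalars with c_1 g1 + c_2 g2 = q; equivalently solve M c = q where the columns of M are g1, g2.
System: 0c_1 - 2c_2 = -2, -2c_1 + 0c_2 = 8; solving gives c_1 = -4, c_2 = 1.
Check: -4g1 + g2 = <-2, 8>.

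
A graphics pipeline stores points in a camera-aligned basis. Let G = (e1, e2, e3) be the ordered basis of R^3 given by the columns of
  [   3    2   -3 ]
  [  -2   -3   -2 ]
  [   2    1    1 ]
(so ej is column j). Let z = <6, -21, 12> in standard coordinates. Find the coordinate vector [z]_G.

<3, 3, 3>

Write z = c_1 e1 + ... + c_3 e3 and solve for the c_i.
Solving this 3x3 system gives c = (3, 3, 3).
Check: 3e1 + 3e2 + 3e3 = <6, -21, 12>.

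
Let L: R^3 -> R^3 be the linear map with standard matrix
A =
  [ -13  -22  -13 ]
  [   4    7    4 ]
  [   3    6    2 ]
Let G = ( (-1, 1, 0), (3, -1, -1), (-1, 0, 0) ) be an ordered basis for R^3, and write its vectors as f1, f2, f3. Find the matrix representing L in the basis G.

[[0, 0, -1], [-3, -1, 3], [0, 1, -3]]

Let P have columns f1, ..., f3. Then [L]_G = P^(-1) A P.
Here det P = 1, so P^(-1) is integer; computing A P first and then P^(-1)(A P) gives [[0, 0, -1], [-3, -1, 3], [0, 1, -3]].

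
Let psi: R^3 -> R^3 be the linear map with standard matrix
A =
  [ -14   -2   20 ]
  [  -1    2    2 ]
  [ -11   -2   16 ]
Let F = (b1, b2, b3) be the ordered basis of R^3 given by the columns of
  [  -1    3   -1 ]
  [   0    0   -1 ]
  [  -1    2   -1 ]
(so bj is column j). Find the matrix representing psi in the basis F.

[[2, 0, -2], [-1, -1, -1], [1, -1, 3]]

With P the matrix whose columns are b1, ..., b3, [psi]_F = P^(-1) A P.
Column by column: psi(b1) = A b1 = [-6, -1, -5]; its F-coordinates [2, -1, 1] give column 1.
Continuing for each basis vector yields [psi]_F = [[2, 0, -2], [-1, -1, -1], [1, -1, 3]].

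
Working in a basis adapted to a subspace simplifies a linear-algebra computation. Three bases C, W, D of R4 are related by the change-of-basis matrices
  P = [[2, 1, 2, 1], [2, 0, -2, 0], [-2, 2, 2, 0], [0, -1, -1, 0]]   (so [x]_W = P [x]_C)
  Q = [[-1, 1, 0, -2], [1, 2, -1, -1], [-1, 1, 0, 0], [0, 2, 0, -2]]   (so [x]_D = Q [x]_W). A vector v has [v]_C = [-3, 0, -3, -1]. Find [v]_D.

Composing the changes, [v]_D = Q P [v]_C.
Q P = [[0, 1, -2, -1], [8, 0, -3, 1], [0, -1, -4, -1], [4, 2, -2, 0]]; applying this to [-3, 0, -3, -1] gives [7, -16, 13, -6].

[7, -16, 13, -6]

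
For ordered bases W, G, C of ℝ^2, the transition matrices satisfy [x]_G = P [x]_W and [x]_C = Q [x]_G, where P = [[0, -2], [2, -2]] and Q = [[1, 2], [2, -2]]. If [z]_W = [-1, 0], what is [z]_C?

First [z]_G = P [z]_W = [0, -2].
Then [z]_C = Q [z]_G = [-4, 4].

[-4, 4]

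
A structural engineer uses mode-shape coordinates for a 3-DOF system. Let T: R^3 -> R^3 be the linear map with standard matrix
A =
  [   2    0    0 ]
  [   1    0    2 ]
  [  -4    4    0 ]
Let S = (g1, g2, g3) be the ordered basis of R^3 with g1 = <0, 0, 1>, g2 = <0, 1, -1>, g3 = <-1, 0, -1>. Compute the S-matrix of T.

[[2, 2, 3], [2, -2, -3], [0, 0, 2]]

Let P have columns g1, ..., g3. Then [T]_S = P^(-1) A P.
Here det P = 1, so P^(-1) is integer; computing A P first and then P^(-1)(A P) gives [[2, 2, 3], [2, -2, -3], [0, 0, 2]].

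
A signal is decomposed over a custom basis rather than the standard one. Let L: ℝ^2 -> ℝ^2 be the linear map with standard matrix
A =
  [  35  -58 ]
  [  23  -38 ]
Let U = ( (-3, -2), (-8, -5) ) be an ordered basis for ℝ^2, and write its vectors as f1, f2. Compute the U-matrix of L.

Let P have columns f1, f2. Then [L]_U = P^(-1) A P.
Here det P = -1, so P^(-1) is integer; computing A P first and then P^(-1)(A P) gives [[-1, 2], [-1, -2]].

[[-1, 2], [-1, -2]]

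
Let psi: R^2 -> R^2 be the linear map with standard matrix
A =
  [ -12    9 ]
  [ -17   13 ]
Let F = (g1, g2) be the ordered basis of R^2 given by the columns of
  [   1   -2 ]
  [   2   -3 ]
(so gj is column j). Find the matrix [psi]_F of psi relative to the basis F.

[[0, -1], [-3, 1]]

With P the matrix whose columns are g1, g2, [psi]_F = P^(-1) A P.
Column by column: psi(g1) = A g1 = <6, 9>; its F-coordinates <0, -3> give column 1.
Continuing for each basis vector yields [psi]_F = [[0, -1], [-3, 1]].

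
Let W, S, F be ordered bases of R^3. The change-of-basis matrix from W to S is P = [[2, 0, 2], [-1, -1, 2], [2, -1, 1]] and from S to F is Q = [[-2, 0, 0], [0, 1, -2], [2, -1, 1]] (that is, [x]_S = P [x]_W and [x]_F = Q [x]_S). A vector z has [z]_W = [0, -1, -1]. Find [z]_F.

Composing the changes, [z]_F = Q P [z]_W.
Q P = [[-4, 0, -4], [-5, 1, 0], [7, 0, 3]]; applying this to [0, -1, -1] gives [4, -1, -3].

[4, -1, -3]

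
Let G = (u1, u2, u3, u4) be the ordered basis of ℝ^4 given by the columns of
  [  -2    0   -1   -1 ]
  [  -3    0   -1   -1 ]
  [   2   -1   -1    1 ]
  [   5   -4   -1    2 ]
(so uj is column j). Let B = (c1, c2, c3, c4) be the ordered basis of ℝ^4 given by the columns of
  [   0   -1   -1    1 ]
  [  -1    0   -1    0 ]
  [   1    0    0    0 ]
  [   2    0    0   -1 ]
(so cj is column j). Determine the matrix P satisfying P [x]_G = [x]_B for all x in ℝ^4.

[[2, -1, -1, 1], [0, 1, -2, 1], [1, 1, 2, 0], [-1, 2, -1, 0]]

Column j of P is [uj]_B, since P maps G-coordinates to B-coordinates.
Expressing u1 in B: u1 = 2c1 + 0·c2 + c3 - c4, so column 1 of P is [2, 0, 1, -1].
Doing the same for each uj gives P = [[2, -1, -1, 1], [0, 1, -2, 1], [1, 1, 2, 0], [-1, 2, -1, 0]].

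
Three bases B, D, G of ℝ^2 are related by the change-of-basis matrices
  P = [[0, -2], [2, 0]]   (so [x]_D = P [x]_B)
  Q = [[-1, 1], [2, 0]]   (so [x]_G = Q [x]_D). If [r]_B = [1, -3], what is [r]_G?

[-4, 12]

Apply P to get D-coordinates [6, 2], then Q to get G-coordinates.
The result is [r]_G = [-4, 12].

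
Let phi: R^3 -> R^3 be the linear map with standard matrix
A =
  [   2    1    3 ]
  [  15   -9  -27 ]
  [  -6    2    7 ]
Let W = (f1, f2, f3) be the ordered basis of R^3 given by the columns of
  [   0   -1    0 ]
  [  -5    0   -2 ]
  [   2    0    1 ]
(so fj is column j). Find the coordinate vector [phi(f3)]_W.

Compute phi(f3) = A f3 = <1, -9, 3> in standard coordinates.
Then write this in W-coordinates: solve for y in y_1 f1 + ... + y_3 f3 = <1, -9, 3>.
This gives y = <3, -1, -3>, which is column 3 of [phi]_W.

<3, -1, -3>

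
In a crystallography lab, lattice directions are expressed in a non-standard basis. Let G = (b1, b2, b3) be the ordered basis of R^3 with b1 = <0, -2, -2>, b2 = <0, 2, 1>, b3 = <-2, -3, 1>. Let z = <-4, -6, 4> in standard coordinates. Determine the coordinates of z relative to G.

Write z = c_1 b1 + ... + c_3 b3 and solve for the c_i.
Gaussian elimination on [M | z] yields c = (-2, -2, 2).
Check: -2b1 - 2b2 + 2b3 = <-4, -6, 4>.

<-2, -2, 2>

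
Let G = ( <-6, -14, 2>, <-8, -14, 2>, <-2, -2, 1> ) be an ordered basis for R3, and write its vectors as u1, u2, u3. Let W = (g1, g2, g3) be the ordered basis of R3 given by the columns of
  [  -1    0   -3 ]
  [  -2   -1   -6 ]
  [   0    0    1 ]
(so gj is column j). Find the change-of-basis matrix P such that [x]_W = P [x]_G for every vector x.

[[0, 2, -1], [2, -2, -2], [2, 2, 1]]

Take x = uj: its G-coordinates are the j-th standard unit vector, so P e_j — column j of P — equals [uj]_W.
u1 = 0·g1 + 2g2 + 2g3, giving column 1 = <0, 2, 2>; repeating for each j gives P = [[0, 2, -1], [2, -2, -2], [2, 2, 1]].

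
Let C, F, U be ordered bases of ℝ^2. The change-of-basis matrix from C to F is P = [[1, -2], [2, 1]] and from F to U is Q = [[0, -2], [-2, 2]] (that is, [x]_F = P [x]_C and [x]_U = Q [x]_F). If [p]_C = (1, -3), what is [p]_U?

(2, -16)

Apply P to get F-coordinates (7, -1), then Q to get U-coordinates.
The result is [p]_U = (2, -16).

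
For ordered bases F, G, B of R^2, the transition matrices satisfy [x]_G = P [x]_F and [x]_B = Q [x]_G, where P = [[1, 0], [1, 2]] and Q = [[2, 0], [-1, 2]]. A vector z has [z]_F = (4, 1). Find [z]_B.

Apply P to get G-coordinates (4, 6), then Q to get B-coordinates.
The result is [z]_B = (8, 8).

(8, 8)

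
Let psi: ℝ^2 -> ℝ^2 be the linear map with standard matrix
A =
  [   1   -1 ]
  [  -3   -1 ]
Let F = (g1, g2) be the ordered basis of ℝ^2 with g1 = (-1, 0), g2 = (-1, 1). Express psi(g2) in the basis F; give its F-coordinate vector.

(0, 2)

Column 2 of [psi]_F is the F-coordinate vector of psi(g2).
In standard coordinates psi(g2) = A g2 = (-2, 2).
Converting to F: (-2, 2) = 0·g1 + 2g2, so the coordinate vector is (0, 2).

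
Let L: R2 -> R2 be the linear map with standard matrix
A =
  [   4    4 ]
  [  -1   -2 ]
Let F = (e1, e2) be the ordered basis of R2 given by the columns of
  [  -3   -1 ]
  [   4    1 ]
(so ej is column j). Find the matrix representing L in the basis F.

[[-1, -1], [-1, 3]]

Let P have columns e1, e2. Then [L]_F = P^(-1) A P.
Here det P = 1, so P^(-1) is integer; computing A P first and then P^(-1)(A P) gives [[-1, -1], [-1, 3]].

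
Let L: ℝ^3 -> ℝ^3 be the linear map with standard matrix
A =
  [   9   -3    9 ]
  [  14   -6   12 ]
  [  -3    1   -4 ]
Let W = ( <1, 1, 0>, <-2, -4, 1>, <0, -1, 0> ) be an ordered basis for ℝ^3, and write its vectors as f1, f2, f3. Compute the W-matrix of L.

The j-th column of [L]_W is [L(fj)]_W.
L(f1) = A f1 = <6, 8, -2> = 2f1 - 2f2 + 2f3, so column 1 is <2, -2, 2>.
Repeating for f2, f3 and assembling the columns gives [[2, -1, 1], [-2, -2, -1], [2, -1, -1]].

[[2, -1, 1], [-2, -2, -1], [2, -1, -1]]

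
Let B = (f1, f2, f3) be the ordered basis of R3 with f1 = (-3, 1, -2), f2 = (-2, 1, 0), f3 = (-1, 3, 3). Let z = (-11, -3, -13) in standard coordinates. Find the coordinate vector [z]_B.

(2, 4, -3)

We seek scalars with c_1 f1 + ... + c_3 f3 = z; equivalently solve M c = z where the columns of M are f1, ..., f3.
Row-reducing the augmented matrix [M | z] gives c = (2, 4, -3).
Check: 2f1 + 4f2 - 3f3 = (-11, -3, -13).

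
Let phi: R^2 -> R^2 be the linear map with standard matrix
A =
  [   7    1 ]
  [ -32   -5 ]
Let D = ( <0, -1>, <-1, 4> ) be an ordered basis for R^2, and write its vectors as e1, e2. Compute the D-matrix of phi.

[[-1, 0], [1, 3]]

Let P have columns e1, e2. Then [phi]_D = P^(-1) A P.
Here det P = -1, so P^(-1) is integer; computing A P first and then P^(-1)(A P) gives [[-1, 0], [1, 3]].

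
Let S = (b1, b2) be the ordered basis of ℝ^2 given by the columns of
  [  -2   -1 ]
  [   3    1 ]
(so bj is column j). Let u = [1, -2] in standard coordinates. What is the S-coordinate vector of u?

Write u = c_1 b1 + c_2 b2 and solve for the c_i.
System: -2c_1 - c_2 = 1, 3c_1 + c_2 = -2; solving gives c_1 = -1, c_2 = 1.
Check: -b1 + b2 = [1, -2].

[-1, 1]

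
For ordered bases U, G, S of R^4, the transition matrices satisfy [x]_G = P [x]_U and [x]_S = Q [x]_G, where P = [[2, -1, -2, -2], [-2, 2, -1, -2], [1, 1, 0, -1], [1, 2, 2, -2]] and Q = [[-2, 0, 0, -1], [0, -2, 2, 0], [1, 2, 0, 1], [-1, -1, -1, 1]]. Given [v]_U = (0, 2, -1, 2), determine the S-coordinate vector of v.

Apply P to get G-coordinates (-4, 1, 0, -2), then Q to get S-coordinates.
The result is [v]_S = (10, -2, -4, 1).

(10, -2, -4, 1)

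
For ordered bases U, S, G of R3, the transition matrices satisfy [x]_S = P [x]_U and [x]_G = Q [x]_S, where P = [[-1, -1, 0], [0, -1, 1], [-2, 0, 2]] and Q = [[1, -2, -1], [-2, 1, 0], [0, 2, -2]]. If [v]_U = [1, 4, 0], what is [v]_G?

Composing the changes, [v]_G = Q P [v]_U.
Q P = [[1, 1, -4], [2, 1, 1], [4, -2, -2]]; applying this to [1, 4, 0] gives [5, 6, -4].

[5, 6, -4]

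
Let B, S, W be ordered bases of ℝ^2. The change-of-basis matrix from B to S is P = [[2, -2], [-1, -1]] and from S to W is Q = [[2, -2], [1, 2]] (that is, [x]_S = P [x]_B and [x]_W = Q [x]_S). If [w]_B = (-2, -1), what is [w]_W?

(-10, 4)

First [w]_S = P [w]_B = (-2, 3).
Then [w]_W = Q [w]_S = (-10, 4).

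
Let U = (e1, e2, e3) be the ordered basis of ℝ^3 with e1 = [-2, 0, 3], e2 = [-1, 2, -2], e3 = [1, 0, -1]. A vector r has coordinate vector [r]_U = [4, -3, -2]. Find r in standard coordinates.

[-7, -6, 20]

The coordinates say r = 4e1 - 3e2 - 2e3; adding the scaled basis vectors gives [-7, -6, 20].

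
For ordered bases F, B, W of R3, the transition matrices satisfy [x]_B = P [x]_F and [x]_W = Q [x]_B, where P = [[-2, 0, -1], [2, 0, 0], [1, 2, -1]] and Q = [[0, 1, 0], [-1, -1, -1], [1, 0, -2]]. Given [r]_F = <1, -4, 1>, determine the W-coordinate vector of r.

First [r]_B = P [r]_F = <-3, 2, -8>.
Then [r]_W = Q [r]_B = <2, 9, 13>.

<2, 9, 13>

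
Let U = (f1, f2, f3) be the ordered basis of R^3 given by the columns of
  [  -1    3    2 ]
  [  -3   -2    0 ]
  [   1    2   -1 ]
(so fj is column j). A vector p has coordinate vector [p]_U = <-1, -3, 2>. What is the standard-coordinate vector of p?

The coordinates say p = -f1 - 3f2 + 2f3; adding the scaled basis vectors gives <-4, 9, -9>.

<-4, 9, -9>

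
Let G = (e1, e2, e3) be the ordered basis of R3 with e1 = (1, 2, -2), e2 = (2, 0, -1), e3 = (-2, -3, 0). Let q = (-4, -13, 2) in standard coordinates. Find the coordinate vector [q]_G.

(-2, 2, 3)

[q]_G is the unique c with M c = q, where M has columns e1, ..., e3.
Row-reducing the augmented matrix [M | q] gives c = (-2, 2, 3).
Check: -2e1 + 2e2 + 3e3 = (-4, -13, 2).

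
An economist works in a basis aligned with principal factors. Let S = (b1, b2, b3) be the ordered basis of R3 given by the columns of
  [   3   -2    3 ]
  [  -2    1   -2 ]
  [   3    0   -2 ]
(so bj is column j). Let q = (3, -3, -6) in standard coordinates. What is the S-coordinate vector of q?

(0, 3, 3)

[q]_S is the unique c with M c = q, where M has columns b1, ..., b3.
Solving this 3x3 system gives c = (0, 3, 3).
Check: 0·b1 + 3b2 + 3b3 = (3, -3, -6).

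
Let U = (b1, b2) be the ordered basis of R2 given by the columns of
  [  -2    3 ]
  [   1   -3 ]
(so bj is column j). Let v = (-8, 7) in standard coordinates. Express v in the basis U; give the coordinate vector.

(1, -2)

[v]_U is the unique c with M c = v, where M has columns b1, b2.
System: -2c_1 + 3c_2 = -8, c_1 - 3c_2 = 7; solving gives c_1 = 1, c_2 = -2.
Check: b1 - 2b2 = (-8, 7).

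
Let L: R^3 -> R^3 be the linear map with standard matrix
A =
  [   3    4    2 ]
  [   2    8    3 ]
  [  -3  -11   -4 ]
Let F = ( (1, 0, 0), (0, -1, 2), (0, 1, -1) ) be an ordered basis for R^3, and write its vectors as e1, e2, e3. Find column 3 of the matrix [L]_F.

Compute L(e3) = A e3 = (2, 5, -7) in standard coordinates.
Then write this in F-coordinates: solve for y in y_1 e1 + ... + y_3 e3 = (2, 5, -7).
This gives y = (2, -2, 3), which is column 3 of [L]_F.

(2, -2, 3)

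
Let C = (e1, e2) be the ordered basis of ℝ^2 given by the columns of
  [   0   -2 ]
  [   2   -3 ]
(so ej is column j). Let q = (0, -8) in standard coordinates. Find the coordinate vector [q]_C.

[q]_C is the unique c with M c = q, where M has columns e1, e2.
System: 0c_1 - 2c_2 = 0, 2c_1 - 3c_2 = -8; solving gives c_1 = -4, c_2 = 0.
Check: -4e1 + 0·e2 = (0, -8).

(-4, 0)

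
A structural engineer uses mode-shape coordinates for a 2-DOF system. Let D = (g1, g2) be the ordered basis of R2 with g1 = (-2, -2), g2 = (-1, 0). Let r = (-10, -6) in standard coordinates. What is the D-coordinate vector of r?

We seek scalars with c_1 g1 + c_2 g2 = r; equivalently solve M c = r where the columns of M are g1, g2.
System: -2c_1 - c_2 = -10, -2c_1 + 0c_2 = -6; solving gives c_1 = 3, c_2 = 4.
Check: 3g1 + 4g2 = (-10, -6).

(3, 4)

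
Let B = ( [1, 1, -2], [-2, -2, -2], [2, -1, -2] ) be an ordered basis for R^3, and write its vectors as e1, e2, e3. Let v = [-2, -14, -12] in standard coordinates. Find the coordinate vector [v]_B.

[v]_B is the unique c with M c = v, where M has columns e1, ..., e3.
Gaussian elimination on [M | v] yields c = (-2, 4, 4).
Check: -2e1 + 4e2 + 4e3 = [-2, -14, -12].

[-2, 4, 4]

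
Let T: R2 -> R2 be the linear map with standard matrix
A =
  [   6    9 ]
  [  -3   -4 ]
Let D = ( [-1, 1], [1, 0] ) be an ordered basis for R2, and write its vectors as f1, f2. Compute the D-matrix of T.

Let P have columns f1, f2. Then [T]_D = P^(-1) A P.
Here det P = -1, so P^(-1) is integer; computing A P first and then P^(-1)(A P) gives [[-1, -3], [2, 3]].

[[-1, -3], [2, 3]]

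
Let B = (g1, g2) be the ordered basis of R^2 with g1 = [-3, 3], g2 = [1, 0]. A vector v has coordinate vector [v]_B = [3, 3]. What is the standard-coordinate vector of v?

v = M [v]_B, where M has columns g1, g2.
Carrying out the matrix-vector product, v = [-6, 9].

[-6, 9]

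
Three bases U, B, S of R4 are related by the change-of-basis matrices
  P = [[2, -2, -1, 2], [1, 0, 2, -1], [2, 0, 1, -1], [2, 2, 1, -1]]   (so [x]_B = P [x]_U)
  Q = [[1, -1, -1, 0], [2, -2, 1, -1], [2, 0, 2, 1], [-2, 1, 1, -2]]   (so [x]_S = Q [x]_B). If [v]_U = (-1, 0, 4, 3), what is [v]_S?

Composing the changes, [v]_S = Q P [v]_U.
Q P = [[-1, -2, -4, 4], [2, -6, -6, 6], [10, -2, 1, 1], [-5, 0, 3, -4]]; applying this to (-1, 0, 4, 3) gives (-3, -8, -3, 5).

(-3, -8, -3, 5)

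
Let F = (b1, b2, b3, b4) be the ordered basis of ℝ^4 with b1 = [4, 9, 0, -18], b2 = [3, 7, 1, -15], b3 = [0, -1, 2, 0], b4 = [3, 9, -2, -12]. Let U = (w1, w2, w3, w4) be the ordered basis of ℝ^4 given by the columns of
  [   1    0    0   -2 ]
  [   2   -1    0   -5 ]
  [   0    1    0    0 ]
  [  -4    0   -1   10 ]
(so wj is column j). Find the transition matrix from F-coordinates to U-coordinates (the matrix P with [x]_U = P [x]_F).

Let M have columns bj and N have columns wj. Then for every x, N [x]_U = x = M [x]_F, so P = N^(-1) M.
Since det N = 1, N^(-1) has integer entries; multiplying gives P = [[2, -1, -2, 1], [0, 1, 2, -2], [0, -1, -2, -2], [-1, -2, -1, -1]].

[[2, -1, -2, 1], [0, 1, 2, -2], [0, -1, -2, -2], [-1, -2, -1, -1]]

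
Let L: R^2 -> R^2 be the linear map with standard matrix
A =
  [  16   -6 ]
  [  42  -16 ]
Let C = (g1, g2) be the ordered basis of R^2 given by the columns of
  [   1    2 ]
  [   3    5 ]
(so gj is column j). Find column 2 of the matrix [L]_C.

[-2, 2]

Column 2 of [L]_C is the C-coordinate vector of L(g2).
In standard coordinates L(g2) = A g2 = [2, 4].
Converting to C: [2, 4] = -2g1 + 2g2, so the coordinate vector is [-2, 2].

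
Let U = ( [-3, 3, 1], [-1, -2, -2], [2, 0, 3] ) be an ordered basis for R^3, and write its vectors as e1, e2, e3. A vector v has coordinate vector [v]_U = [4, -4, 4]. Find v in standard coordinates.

[0, 20, 24]

v = M [v]_U, where M has columns e1, ..., e3.
Carrying out the matrix-vector product, v = [0, 20, 24].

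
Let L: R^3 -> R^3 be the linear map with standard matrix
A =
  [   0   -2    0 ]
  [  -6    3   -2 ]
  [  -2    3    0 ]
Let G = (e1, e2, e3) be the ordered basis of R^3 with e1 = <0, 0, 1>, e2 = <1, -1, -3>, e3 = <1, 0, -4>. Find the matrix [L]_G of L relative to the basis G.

[[-2, 0, 0], [2, 3, -2], [-2, -1, 2]]

The j-th column of [L]_G is [L(ej)]_G.
L(e1) = A e1 = <0, -2, 0> = -2e1 + 2e2 - 2e3, so column 1 is <-2, 2, -2>.
Repeating for e2, e3 and assembling the columns gives [[-2, 0, 0], [2, 3, -2], [-2, -1, 2]].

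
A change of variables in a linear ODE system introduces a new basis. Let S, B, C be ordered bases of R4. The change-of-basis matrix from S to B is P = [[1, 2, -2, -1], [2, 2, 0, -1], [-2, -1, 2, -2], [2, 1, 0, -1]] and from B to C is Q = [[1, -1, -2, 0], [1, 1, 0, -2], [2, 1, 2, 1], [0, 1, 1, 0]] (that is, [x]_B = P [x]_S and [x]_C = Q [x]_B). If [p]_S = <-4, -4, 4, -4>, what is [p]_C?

First [p]_B = P [p]_S = <-16, -12, 28, -8>.
Then [p]_C = Q [p]_B = <-60, -12, 4, 16>.

<-60, -12, 4, 16>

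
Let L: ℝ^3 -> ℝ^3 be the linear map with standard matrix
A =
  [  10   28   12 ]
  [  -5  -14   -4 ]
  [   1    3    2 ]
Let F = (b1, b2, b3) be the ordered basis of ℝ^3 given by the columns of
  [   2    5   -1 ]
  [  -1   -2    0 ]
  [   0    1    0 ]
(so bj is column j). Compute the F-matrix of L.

With P the matrix whose columns are b1, ..., b3, [L]_F = P^(-1) A P.
Column by column: L(b1) = A b1 = <-8, 4, -1>; its F-coordinates <-2, -1, -1> give column 1.
Continuing for each basis vector yields [L]_F = [[-2, -1, -3], [-1, 1, -1], [-1, -3, -1]].

[[-2, -1, -3], [-1, 1, -1], [-1, -3, -1]]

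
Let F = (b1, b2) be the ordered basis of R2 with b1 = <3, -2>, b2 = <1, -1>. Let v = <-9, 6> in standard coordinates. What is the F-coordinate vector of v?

<-3, 0>

[v]_F is the unique c with M c = v, where M has columns b1, b2.
System: 3c_1 + c_2 = -9, -2c_1 - c_2 = 6; solving gives c_1 = -3, c_2 = 0.
Check: -3b1 + 0·b2 = <-9, 6>.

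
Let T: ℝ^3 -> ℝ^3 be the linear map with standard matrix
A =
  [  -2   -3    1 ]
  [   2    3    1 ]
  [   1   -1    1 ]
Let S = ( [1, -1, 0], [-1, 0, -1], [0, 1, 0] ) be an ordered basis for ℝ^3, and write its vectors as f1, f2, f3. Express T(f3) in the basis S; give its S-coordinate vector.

[-2, 1, 1]

Column 3 of [T]_S is the S-coordinate vector of T(f3).
In standard coordinates T(f3) = A f3 = [-3, 3, -1].
Converting to S: [-3, 3, -1] = -2f1 + f2 + f3, so the coordinate vector is [-2, 1, 1].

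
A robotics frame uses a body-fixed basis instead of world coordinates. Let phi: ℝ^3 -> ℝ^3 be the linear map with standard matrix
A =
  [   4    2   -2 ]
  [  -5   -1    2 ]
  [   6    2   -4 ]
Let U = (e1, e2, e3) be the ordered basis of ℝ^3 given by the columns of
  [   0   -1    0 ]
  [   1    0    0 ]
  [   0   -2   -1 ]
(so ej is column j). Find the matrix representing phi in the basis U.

[[-1, 1, -2], [-2, 0, -2], [2, -2, 0]]

The j-th column of [phi]_U is [phi(ej)]_U.
phi(e1) = A e1 = (2, -1, 2) = -e1 - 2e2 + 2e3, so column 1 is (-1, -2, 2).
Repeating for e2, e3 and assembling the columns gives [[-1, 1, -2], [-2, 0, -2], [2, -2, 0]].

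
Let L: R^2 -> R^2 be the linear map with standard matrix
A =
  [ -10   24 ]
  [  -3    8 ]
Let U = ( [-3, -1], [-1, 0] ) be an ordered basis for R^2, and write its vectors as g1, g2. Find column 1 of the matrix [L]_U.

[-1, -3]

Compute L(g1) = A g1 = [6, 1] in standard coordinates.
Then write this in U-coordinates: solve for y in y_1 g1 + y_2 g2 = [6, 1].
This gives y = [-1, -3], which is column 1 of [L]_U.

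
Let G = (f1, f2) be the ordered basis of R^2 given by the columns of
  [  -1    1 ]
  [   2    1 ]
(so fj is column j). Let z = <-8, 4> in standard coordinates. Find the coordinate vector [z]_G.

<4, -4>

Write z = c_1 f1 + c_2 f2 and solve for the c_i.
System: -c_1 + c_2 = -8, 2c_1 + c_2 = 4; solving gives c_1 = 4, c_2 = -4.
Check: 4f1 - 4f2 = <-8, 4>.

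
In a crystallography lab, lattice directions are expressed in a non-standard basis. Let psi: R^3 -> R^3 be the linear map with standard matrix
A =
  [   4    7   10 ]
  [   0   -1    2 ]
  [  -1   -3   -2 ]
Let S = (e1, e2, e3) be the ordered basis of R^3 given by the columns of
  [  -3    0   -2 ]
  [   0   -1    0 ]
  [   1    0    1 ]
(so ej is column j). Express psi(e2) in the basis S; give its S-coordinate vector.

Compute psi(e2) = A e2 = (-7, 1, 3) in standard coordinates.
Then write this in S-coordinates: solve for y in y_1 e1 + ... + y_3 e3 = (-7, 1, 3).
This gives y = (1, -1, 2), which is column 2 of [psi]_S.

(1, -1, 2)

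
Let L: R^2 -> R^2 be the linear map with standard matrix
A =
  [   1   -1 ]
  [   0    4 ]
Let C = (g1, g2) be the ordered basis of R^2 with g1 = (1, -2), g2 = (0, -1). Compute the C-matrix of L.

The j-th column of [L]_C is [L(gj)]_C.
L(g1) = A g1 = (3, -8) = 3g1 + 2g2, so column 1 is (3, 2).
Repeating for g2 and assembling the columns gives [[3, 1], [2, 2]].

[[3, 1], [2, 2]]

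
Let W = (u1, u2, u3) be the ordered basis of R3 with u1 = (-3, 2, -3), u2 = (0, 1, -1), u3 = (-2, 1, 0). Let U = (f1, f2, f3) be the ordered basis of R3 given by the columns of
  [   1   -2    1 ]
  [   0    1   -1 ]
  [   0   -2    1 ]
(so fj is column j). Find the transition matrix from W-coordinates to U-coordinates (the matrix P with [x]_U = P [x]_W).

Take x = uj: its W-coordinates are the j-th standard unit vector, so P e_j — column j of P — equals [uj]_U.
u1 = 0·f1 + f2 - f3, giving column 1 = (0, 1, -1); repeating for each j gives P = [[0, 1, -2], [1, 0, -1], [-1, -1, -2]].

[[0, 1, -2], [1, 0, -1], [-1, -1, -2]]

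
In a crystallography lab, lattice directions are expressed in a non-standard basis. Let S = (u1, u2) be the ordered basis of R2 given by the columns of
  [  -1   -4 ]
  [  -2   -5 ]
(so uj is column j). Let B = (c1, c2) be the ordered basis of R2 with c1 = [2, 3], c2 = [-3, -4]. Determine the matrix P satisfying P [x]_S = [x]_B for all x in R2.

[[-2, 1], [-1, 2]]

Let M have columns uj and N have columns cj. Then for every x, N [x]_B = x = M [x]_S, so P = N^(-1) M.
Since det N = 1, N^(-1) has integer entries; multiplying gives P = [[-2, 1], [-1, 2]].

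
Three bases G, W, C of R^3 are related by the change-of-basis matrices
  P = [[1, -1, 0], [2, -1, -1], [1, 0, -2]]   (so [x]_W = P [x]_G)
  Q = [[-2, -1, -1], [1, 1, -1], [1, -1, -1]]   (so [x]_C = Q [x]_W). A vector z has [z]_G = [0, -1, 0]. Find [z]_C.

[-3, 2, 0]

Composing the changes, [z]_C = Q P [z]_G.
Q P = [[-5, 3, 3], [2, -2, 1], [-2, 0, 3]]; applying this to [0, -1, 0] gives [-3, 2, 0].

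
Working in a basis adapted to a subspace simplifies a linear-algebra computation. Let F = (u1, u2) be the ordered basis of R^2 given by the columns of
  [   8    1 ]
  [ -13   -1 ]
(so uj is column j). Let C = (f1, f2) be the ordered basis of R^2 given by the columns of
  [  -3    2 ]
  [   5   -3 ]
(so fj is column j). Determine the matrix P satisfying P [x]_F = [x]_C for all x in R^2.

[[-2, 1], [1, 2]]

Let M have columns uj and N have columns fj. Then for every x, N [x]_C = x = M [x]_F, so P = N^(-1) M.
Since det N = -1, N^(-1) has integer entries; multiplying gives P = [[-2, 1], [1, 2]].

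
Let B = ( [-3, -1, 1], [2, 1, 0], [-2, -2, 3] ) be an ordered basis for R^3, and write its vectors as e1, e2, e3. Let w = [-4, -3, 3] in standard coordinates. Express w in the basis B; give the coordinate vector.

[0, -1, 1]

[w]_B is the unique c with M c = w, where M has columns e1, ..., e3.
Gaussian elimination on [M | w] yields c = (0, -1, 1).
Check: 0·e1 - e2 + e3 = [-4, -3, 3].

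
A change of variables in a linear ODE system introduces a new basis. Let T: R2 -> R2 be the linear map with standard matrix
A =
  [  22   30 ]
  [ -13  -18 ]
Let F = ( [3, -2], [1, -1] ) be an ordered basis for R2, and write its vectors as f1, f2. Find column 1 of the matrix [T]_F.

Column 1 of [T]_F is the F-coordinate vector of T(f1).
In standard coordinates T(f1) = A f1 = [6, -3].
Converting to F: [6, -3] = 3f1 - 3f2, so the coordinate vector is [3, -3].

[3, -3]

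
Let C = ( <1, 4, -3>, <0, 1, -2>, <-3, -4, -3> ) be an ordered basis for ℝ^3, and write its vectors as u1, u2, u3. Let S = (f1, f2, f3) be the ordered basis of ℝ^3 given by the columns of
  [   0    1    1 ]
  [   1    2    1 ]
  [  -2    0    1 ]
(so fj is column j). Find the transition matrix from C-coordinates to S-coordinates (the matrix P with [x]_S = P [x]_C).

[[1, 1, 1], [2, 0, -2], [-1, 0, -1]]

Take x = uj: its C-coordinates are the j-th standard unit vector, so P e_j — column j of P — equals [uj]_S.
u1 = f1 + 2f2 - f3, giving column 1 = <1, 2, -1>; repeating for each j gives P = [[1, 1, 1], [2, 0, -2], [-1, 0, -1]].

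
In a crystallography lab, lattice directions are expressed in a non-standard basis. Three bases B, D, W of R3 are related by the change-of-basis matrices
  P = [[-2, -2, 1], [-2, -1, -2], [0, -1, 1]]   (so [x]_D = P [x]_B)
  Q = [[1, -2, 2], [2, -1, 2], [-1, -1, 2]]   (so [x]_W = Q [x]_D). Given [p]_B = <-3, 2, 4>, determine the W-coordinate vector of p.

Composing the changes, [p]_W = Q P [p]_B.
Q P = [[2, -2, 7], [-2, -5, 6], [4, 1, 3]]; applying this to <-3, 2, 4> gives <18, 20, 2>.

<18, 20, 2>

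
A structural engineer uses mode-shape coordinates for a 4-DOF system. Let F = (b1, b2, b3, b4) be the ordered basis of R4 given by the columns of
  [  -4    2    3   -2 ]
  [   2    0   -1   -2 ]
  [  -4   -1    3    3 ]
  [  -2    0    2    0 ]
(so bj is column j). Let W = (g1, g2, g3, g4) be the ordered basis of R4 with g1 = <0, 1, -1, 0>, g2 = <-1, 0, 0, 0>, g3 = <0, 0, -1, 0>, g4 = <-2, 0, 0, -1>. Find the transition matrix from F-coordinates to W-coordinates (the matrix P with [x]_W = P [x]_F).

[[2, 0, -1, -2], [0, -2, 1, 2], [2, 1, -2, -1], [2, 0, -2, 0]]

Column j of P is [bj]_W, since P maps F-coordinates to W-coordinates.
Expressing b1 in W: b1 = 2g1 + 0·g2 + 2g3 + 2g4, so column 1 of P is <2, 0, 2, 2>.
Doing the same for each bj gives P = [[2, 0, -1, -2], [0, -2, 1, 2], [2, 1, -2, -1], [2, 0, -2, 0]].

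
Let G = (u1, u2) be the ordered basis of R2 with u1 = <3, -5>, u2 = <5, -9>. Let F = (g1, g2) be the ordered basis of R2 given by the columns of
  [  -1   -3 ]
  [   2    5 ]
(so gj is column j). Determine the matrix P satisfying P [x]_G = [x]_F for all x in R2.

Column j of P is [uj]_F, since P maps G-coordinates to F-coordinates.
Expressing u1 in F: u1 = 0·g1 - g2, so column 1 of P is <0, -1>.
Doing the same for each uj gives P = [[0, -2], [-1, -1]].

[[0, -2], [-1, -1]]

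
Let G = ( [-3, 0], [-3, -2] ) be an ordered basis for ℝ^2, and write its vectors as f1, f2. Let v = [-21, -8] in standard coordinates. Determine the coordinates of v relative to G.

[v]_G is the unique c with M c = v, where M has columns f1, f2.
System: -3c_1 - 3c_2 = -21, 0c_1 - 2c_2 = -8; solving gives c_1 = 3, c_2 = 4.
Check: 3f1 + 4f2 = [-21, -8].

[3, 4]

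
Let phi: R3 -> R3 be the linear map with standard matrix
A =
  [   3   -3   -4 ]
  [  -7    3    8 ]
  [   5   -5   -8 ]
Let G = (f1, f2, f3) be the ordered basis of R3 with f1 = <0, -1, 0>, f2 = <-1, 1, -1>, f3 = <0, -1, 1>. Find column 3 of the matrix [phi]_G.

Compute phi(f3) = A f3 = <-1, 5, -3> in standard coordinates.
Then write this in G-coordinates: solve for y in y_1 f1 + ... + y_3 f3 = <-1, 5, -3>.
This gives y = <-2, 1, -2>, which is column 3 of [phi]_G.

<-2, 1, -2>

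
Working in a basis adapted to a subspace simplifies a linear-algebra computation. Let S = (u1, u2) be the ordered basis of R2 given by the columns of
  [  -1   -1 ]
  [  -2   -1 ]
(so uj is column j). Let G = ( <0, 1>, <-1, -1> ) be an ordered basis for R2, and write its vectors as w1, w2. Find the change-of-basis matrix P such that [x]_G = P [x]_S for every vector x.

[[-1, 0], [1, 1]]

Column j of P is [uj]_G, since P maps S-coordinates to G-coordinates.
Expressing u1 in G: u1 = -w1 + w2, so column 1 of P is <-1, 1>.
Doing the same for each uj gives P = [[-1, 0], [1, 1]].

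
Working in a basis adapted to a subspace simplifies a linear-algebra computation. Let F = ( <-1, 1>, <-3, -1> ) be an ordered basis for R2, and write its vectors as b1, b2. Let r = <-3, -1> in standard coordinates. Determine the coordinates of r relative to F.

<0, 1>

[r]_F is the unique c with M c = r, where M has columns b1, b2.
System: -c_1 - 3c_2 = -3, c_1 - c_2 = -1; solving gives c_1 = 0, c_2 = 1.
Check: 0·b1 + b2 = <-3, -1>.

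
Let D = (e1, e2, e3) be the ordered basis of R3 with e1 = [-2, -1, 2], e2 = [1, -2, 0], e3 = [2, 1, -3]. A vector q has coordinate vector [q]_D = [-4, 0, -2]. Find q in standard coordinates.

[4, 2, -2]

The coordinates say q = -4e1 + 0·e2 - 2e3; adding the scaled basis vectors gives [4, 2, -2].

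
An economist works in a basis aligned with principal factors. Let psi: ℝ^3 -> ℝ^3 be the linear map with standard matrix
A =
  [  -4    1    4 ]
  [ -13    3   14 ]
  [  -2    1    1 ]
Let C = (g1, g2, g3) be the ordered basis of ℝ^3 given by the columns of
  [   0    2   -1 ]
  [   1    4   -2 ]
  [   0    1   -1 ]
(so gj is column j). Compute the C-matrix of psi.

[[1, 0, -3], [0, -1, -1], [-1, -2, 0]]

The j-th column of [psi]_C is [psi(gj)]_C.
psi(g1) = A g1 = <1, 3, 1> = g1 + 0·g2 - g3, so column 1 is <1, 0, -1>.
Repeating for g2, g3 and assembling the columns gives [[1, 0, -3], [0, -1, -1], [-1, -2, 0]].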